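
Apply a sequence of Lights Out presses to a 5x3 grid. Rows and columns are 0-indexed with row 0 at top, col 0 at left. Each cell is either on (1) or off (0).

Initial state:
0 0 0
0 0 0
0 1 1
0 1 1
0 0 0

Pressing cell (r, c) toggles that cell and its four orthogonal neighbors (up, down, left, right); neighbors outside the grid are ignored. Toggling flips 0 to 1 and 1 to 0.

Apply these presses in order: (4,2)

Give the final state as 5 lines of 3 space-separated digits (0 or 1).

Answer: 0 0 0
0 0 0
0 1 1
0 1 0
0 1 1

Derivation:
After press 1 at (4,2):
0 0 0
0 0 0
0 1 1
0 1 0
0 1 1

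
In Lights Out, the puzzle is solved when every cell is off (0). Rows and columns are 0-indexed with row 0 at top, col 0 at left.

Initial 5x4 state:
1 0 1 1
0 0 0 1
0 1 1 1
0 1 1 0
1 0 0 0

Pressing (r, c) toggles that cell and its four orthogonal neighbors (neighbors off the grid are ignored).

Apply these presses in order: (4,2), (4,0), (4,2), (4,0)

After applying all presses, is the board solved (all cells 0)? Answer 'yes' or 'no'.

After press 1 at (4,2):
1 0 1 1
0 0 0 1
0 1 1 1
0 1 0 0
1 1 1 1

After press 2 at (4,0):
1 0 1 1
0 0 0 1
0 1 1 1
1 1 0 0
0 0 1 1

After press 3 at (4,2):
1 0 1 1
0 0 0 1
0 1 1 1
1 1 1 0
0 1 0 0

After press 4 at (4,0):
1 0 1 1
0 0 0 1
0 1 1 1
0 1 1 0
1 0 0 0

Lights still on: 10

Answer: no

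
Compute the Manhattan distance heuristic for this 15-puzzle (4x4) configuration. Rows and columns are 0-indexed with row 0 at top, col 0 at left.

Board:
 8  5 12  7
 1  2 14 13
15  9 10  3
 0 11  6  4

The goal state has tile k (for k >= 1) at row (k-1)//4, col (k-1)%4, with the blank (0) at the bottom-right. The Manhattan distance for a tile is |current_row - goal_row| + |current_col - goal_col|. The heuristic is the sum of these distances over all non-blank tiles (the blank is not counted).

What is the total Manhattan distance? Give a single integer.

Answer: 37

Derivation:
Tile 8: (0,0)->(1,3) = 4
Tile 5: (0,1)->(1,0) = 2
Tile 12: (0,2)->(2,3) = 3
Tile 7: (0,3)->(1,2) = 2
Tile 1: (1,0)->(0,0) = 1
Tile 2: (1,1)->(0,1) = 1
Tile 14: (1,2)->(3,1) = 3
Tile 13: (1,3)->(3,0) = 5
Tile 15: (2,0)->(3,2) = 3
Tile 9: (2,1)->(2,0) = 1
Tile 10: (2,2)->(2,1) = 1
Tile 3: (2,3)->(0,2) = 3
Tile 11: (3,1)->(2,2) = 2
Tile 6: (3,2)->(1,1) = 3
Tile 4: (3,3)->(0,3) = 3
Sum: 4 + 2 + 3 + 2 + 1 + 1 + 3 + 5 + 3 + 1 + 1 + 3 + 2 + 3 + 3 = 37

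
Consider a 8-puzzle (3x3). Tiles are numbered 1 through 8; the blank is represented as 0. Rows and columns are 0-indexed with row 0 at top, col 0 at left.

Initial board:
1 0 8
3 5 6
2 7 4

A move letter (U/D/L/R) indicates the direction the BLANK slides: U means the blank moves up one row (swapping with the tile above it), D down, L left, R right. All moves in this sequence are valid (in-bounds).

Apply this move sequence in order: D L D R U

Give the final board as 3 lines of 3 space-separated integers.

Answer: 1 5 8
2 0 6
7 3 4

Derivation:
After move 1 (D):
1 5 8
3 0 6
2 7 4

After move 2 (L):
1 5 8
0 3 6
2 7 4

After move 3 (D):
1 5 8
2 3 6
0 7 4

After move 4 (R):
1 5 8
2 3 6
7 0 4

After move 5 (U):
1 5 8
2 0 6
7 3 4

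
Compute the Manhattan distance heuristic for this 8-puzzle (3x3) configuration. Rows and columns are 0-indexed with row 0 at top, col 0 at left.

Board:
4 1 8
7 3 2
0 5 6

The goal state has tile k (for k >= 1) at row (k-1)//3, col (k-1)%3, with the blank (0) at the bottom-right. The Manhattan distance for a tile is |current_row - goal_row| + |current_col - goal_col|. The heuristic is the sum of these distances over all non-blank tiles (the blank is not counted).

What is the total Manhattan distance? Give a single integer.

Answer: 12

Derivation:
Tile 4: (0,0)->(1,0) = 1
Tile 1: (0,1)->(0,0) = 1
Tile 8: (0,2)->(2,1) = 3
Tile 7: (1,0)->(2,0) = 1
Tile 3: (1,1)->(0,2) = 2
Tile 2: (1,2)->(0,1) = 2
Tile 5: (2,1)->(1,1) = 1
Tile 6: (2,2)->(1,2) = 1
Sum: 1 + 1 + 3 + 1 + 2 + 2 + 1 + 1 = 12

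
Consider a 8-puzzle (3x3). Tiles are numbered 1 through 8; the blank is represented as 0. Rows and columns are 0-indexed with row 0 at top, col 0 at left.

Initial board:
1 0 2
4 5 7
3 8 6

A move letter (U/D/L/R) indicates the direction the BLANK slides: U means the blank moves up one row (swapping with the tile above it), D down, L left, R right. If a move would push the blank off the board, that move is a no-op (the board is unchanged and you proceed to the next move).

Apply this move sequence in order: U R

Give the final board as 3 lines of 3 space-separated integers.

Answer: 1 2 0
4 5 7
3 8 6

Derivation:
After move 1 (U):
1 0 2
4 5 7
3 8 6

After move 2 (R):
1 2 0
4 5 7
3 8 6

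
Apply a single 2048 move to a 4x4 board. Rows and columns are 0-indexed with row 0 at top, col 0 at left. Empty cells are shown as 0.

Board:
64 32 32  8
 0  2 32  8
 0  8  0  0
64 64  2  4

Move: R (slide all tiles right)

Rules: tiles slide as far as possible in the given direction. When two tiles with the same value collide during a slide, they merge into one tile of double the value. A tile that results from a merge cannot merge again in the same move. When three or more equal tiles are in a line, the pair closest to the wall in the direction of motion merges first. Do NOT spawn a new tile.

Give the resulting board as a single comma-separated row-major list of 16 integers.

Slide right:
row 0: [64, 32, 32, 8] -> [0, 64, 64, 8]
row 1: [0, 2, 32, 8] -> [0, 2, 32, 8]
row 2: [0, 8, 0, 0] -> [0, 0, 0, 8]
row 3: [64, 64, 2, 4] -> [0, 128, 2, 4]

Answer: 0, 64, 64, 8, 0, 2, 32, 8, 0, 0, 0, 8, 0, 128, 2, 4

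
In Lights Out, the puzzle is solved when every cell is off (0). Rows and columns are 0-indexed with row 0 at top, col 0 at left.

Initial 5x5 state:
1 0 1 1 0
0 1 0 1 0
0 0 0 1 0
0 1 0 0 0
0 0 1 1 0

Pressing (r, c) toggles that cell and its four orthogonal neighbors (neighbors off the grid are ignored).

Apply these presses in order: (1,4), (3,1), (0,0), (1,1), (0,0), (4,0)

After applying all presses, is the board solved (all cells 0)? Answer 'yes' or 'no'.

After press 1 at (1,4):
1 0 1 1 1
0 1 0 0 1
0 0 0 1 1
0 1 0 0 0
0 0 1 1 0

After press 2 at (3,1):
1 0 1 1 1
0 1 0 0 1
0 1 0 1 1
1 0 1 0 0
0 1 1 1 0

After press 3 at (0,0):
0 1 1 1 1
1 1 0 0 1
0 1 0 1 1
1 0 1 0 0
0 1 1 1 0

After press 4 at (1,1):
0 0 1 1 1
0 0 1 0 1
0 0 0 1 1
1 0 1 0 0
0 1 1 1 0

After press 5 at (0,0):
1 1 1 1 1
1 0 1 0 1
0 0 0 1 1
1 0 1 0 0
0 1 1 1 0

After press 6 at (4,0):
1 1 1 1 1
1 0 1 0 1
0 0 0 1 1
0 0 1 0 0
1 0 1 1 0

Lights still on: 14

Answer: no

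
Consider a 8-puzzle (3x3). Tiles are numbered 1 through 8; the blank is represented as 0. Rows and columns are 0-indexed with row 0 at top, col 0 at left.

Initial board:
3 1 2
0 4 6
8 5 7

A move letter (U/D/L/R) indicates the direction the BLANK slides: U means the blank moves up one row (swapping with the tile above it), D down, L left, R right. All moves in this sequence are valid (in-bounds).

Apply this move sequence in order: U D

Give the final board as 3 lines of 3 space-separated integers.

After move 1 (U):
0 1 2
3 4 6
8 5 7

After move 2 (D):
3 1 2
0 4 6
8 5 7

Answer: 3 1 2
0 4 6
8 5 7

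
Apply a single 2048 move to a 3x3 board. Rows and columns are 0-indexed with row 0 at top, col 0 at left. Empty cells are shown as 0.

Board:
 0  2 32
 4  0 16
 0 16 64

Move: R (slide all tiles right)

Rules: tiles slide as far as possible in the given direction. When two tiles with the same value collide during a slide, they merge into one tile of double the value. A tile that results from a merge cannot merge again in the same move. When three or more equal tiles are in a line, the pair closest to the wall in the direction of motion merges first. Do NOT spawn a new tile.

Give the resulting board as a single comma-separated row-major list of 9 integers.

Answer: 0, 2, 32, 0, 4, 16, 0, 16, 64

Derivation:
Slide right:
row 0: [0, 2, 32] -> [0, 2, 32]
row 1: [4, 0, 16] -> [0, 4, 16]
row 2: [0, 16, 64] -> [0, 16, 64]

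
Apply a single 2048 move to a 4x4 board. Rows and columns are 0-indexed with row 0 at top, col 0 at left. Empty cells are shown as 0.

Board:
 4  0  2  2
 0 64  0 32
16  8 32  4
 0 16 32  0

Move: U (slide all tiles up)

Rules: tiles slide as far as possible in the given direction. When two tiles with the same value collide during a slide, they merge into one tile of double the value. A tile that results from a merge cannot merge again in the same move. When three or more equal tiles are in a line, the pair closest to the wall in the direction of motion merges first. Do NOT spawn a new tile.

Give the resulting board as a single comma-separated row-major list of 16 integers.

Slide up:
col 0: [4, 0, 16, 0] -> [4, 16, 0, 0]
col 1: [0, 64, 8, 16] -> [64, 8, 16, 0]
col 2: [2, 0, 32, 32] -> [2, 64, 0, 0]
col 3: [2, 32, 4, 0] -> [2, 32, 4, 0]

Answer: 4, 64, 2, 2, 16, 8, 64, 32, 0, 16, 0, 4, 0, 0, 0, 0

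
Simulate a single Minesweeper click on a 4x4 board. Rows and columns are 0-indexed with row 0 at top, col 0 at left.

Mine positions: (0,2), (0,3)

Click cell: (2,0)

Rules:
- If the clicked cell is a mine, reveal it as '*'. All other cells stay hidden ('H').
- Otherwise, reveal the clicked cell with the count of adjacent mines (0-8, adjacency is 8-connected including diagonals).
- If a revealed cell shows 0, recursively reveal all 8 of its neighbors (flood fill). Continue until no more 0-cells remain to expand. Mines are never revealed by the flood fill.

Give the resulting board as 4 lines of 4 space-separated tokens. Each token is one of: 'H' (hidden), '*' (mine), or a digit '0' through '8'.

0 1 H H
0 1 2 2
0 0 0 0
0 0 0 0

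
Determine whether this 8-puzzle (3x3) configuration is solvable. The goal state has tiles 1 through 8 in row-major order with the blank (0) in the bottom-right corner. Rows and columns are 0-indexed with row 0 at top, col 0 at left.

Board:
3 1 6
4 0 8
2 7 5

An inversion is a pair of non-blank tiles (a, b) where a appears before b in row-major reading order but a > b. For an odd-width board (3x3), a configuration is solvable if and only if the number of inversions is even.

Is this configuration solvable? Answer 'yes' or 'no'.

Inversions (pairs i<j in row-major order where tile[i] > tile[j] > 0): 10
10 is even, so the puzzle is solvable.

Answer: yes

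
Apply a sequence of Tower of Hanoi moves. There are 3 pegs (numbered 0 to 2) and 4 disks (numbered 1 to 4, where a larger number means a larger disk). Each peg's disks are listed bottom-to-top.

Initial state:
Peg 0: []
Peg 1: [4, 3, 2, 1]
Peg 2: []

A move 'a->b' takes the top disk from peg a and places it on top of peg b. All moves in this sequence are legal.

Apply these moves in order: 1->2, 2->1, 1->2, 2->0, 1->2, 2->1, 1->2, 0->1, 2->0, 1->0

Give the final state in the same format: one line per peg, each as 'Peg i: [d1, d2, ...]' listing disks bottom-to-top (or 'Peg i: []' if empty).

After move 1 (1->2):
Peg 0: []
Peg 1: [4, 3, 2]
Peg 2: [1]

After move 2 (2->1):
Peg 0: []
Peg 1: [4, 3, 2, 1]
Peg 2: []

After move 3 (1->2):
Peg 0: []
Peg 1: [4, 3, 2]
Peg 2: [1]

After move 4 (2->0):
Peg 0: [1]
Peg 1: [4, 3, 2]
Peg 2: []

After move 5 (1->2):
Peg 0: [1]
Peg 1: [4, 3]
Peg 2: [2]

After move 6 (2->1):
Peg 0: [1]
Peg 1: [4, 3, 2]
Peg 2: []

After move 7 (1->2):
Peg 0: [1]
Peg 1: [4, 3]
Peg 2: [2]

After move 8 (0->1):
Peg 0: []
Peg 1: [4, 3, 1]
Peg 2: [2]

After move 9 (2->0):
Peg 0: [2]
Peg 1: [4, 3, 1]
Peg 2: []

After move 10 (1->0):
Peg 0: [2, 1]
Peg 1: [4, 3]
Peg 2: []

Answer: Peg 0: [2, 1]
Peg 1: [4, 3]
Peg 2: []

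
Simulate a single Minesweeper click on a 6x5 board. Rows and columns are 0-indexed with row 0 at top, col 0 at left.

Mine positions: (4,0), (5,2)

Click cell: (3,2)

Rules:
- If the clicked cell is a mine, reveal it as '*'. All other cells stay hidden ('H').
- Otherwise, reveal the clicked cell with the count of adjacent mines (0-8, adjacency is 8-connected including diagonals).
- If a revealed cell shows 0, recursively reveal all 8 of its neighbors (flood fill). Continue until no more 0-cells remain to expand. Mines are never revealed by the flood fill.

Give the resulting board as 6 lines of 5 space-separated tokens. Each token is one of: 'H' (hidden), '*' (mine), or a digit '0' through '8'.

0 0 0 0 0
0 0 0 0 0
0 0 0 0 0
1 1 0 0 0
H 2 1 1 0
H H H 1 0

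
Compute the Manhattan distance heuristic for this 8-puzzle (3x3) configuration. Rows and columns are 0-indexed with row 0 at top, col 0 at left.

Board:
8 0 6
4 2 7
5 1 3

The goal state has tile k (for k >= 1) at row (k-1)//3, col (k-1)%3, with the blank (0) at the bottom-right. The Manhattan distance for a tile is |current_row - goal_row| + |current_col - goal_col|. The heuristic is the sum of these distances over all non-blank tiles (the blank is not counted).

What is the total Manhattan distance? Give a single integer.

Tile 8: (0,0)->(2,1) = 3
Tile 6: (0,2)->(1,2) = 1
Tile 4: (1,0)->(1,0) = 0
Tile 2: (1,1)->(0,1) = 1
Tile 7: (1,2)->(2,0) = 3
Tile 5: (2,0)->(1,1) = 2
Tile 1: (2,1)->(0,0) = 3
Tile 3: (2,2)->(0,2) = 2
Sum: 3 + 1 + 0 + 1 + 3 + 2 + 3 + 2 = 15

Answer: 15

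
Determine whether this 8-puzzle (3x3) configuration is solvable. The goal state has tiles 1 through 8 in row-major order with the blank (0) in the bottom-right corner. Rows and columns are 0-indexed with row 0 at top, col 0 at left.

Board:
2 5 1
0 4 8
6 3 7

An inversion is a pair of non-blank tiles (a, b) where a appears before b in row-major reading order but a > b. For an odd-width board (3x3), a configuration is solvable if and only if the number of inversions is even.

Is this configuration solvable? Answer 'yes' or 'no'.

Answer: no

Derivation:
Inversions (pairs i<j in row-major order where tile[i] > tile[j] > 0): 9
9 is odd, so the puzzle is not solvable.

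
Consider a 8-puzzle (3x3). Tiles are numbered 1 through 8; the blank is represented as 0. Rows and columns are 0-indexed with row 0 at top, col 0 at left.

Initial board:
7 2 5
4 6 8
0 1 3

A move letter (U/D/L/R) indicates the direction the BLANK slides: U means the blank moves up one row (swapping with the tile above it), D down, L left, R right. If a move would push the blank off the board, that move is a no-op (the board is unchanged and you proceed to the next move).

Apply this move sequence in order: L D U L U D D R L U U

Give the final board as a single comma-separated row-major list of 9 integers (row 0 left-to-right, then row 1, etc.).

Answer: 0, 2, 5, 7, 6, 8, 4, 1, 3

Derivation:
After move 1 (L):
7 2 5
4 6 8
0 1 3

After move 2 (D):
7 2 5
4 6 8
0 1 3

After move 3 (U):
7 2 5
0 6 8
4 1 3

After move 4 (L):
7 2 5
0 6 8
4 1 3

After move 5 (U):
0 2 5
7 6 8
4 1 3

After move 6 (D):
7 2 5
0 6 8
4 1 3

After move 7 (D):
7 2 5
4 6 8
0 1 3

After move 8 (R):
7 2 5
4 6 8
1 0 3

After move 9 (L):
7 2 5
4 6 8
0 1 3

After move 10 (U):
7 2 5
0 6 8
4 1 3

After move 11 (U):
0 2 5
7 6 8
4 1 3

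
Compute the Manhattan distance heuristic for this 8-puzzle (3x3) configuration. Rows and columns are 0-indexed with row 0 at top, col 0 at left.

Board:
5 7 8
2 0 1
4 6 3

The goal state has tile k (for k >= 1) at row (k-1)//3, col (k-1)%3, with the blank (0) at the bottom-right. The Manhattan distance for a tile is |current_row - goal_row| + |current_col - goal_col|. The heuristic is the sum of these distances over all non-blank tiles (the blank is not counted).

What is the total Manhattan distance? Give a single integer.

Tile 5: (0,0)->(1,1) = 2
Tile 7: (0,1)->(2,0) = 3
Tile 8: (0,2)->(2,1) = 3
Tile 2: (1,0)->(0,1) = 2
Tile 1: (1,2)->(0,0) = 3
Tile 4: (2,0)->(1,0) = 1
Tile 6: (2,1)->(1,2) = 2
Tile 3: (2,2)->(0,2) = 2
Sum: 2 + 3 + 3 + 2 + 3 + 1 + 2 + 2 = 18

Answer: 18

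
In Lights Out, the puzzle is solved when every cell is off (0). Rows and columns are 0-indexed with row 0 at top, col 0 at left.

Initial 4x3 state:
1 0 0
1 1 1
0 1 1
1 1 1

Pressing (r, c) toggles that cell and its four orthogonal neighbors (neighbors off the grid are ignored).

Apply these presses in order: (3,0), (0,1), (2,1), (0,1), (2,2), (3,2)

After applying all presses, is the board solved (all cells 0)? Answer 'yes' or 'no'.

Answer: no

Derivation:
After press 1 at (3,0):
1 0 0
1 1 1
1 1 1
0 0 1

After press 2 at (0,1):
0 1 1
1 0 1
1 1 1
0 0 1

After press 3 at (2,1):
0 1 1
1 1 1
0 0 0
0 1 1

After press 4 at (0,1):
1 0 0
1 0 1
0 0 0
0 1 1

After press 5 at (2,2):
1 0 0
1 0 0
0 1 1
0 1 0

After press 6 at (3,2):
1 0 0
1 0 0
0 1 0
0 0 1

Lights still on: 4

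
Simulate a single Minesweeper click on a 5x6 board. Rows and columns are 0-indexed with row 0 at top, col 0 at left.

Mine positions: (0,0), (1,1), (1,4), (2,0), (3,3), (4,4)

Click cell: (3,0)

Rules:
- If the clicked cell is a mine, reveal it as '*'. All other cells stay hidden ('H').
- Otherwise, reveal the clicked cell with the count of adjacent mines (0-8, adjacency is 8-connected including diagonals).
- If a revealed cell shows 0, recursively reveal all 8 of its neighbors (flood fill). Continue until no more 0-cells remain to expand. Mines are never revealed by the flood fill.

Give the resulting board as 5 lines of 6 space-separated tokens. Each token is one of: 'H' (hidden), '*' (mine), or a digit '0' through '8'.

H H H H H H
H H H H H H
H H H H H H
1 H H H H H
H H H H H H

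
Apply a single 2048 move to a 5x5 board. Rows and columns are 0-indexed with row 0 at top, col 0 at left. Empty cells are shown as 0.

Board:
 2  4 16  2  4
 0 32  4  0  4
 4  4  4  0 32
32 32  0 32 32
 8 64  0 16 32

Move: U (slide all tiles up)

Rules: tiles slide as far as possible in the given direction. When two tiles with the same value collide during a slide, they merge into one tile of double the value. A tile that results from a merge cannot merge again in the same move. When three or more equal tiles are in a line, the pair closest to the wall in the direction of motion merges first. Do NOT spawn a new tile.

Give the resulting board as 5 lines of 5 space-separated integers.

Answer:  2  4 16  2  8
 4 32  8 32 64
32  4  0 16 32
 8 32  0  0  0
 0 64  0  0  0

Derivation:
Slide up:
col 0: [2, 0, 4, 32, 8] -> [2, 4, 32, 8, 0]
col 1: [4, 32, 4, 32, 64] -> [4, 32, 4, 32, 64]
col 2: [16, 4, 4, 0, 0] -> [16, 8, 0, 0, 0]
col 3: [2, 0, 0, 32, 16] -> [2, 32, 16, 0, 0]
col 4: [4, 4, 32, 32, 32] -> [8, 64, 32, 0, 0]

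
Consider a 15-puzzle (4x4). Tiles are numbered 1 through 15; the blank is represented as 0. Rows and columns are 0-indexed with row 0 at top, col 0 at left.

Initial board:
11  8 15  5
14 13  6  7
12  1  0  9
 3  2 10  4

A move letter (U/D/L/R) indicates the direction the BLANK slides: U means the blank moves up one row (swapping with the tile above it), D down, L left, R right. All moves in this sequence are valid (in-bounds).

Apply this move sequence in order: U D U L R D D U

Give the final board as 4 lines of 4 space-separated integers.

After move 1 (U):
11  8 15  5
14 13  0  7
12  1  6  9
 3  2 10  4

After move 2 (D):
11  8 15  5
14 13  6  7
12  1  0  9
 3  2 10  4

After move 3 (U):
11  8 15  5
14 13  0  7
12  1  6  9
 3  2 10  4

After move 4 (L):
11  8 15  5
14  0 13  7
12  1  6  9
 3  2 10  4

After move 5 (R):
11  8 15  5
14 13  0  7
12  1  6  9
 3  2 10  4

After move 6 (D):
11  8 15  5
14 13  6  7
12  1  0  9
 3  2 10  4

After move 7 (D):
11  8 15  5
14 13  6  7
12  1 10  9
 3  2  0  4

After move 8 (U):
11  8 15  5
14 13  6  7
12  1  0  9
 3  2 10  4

Answer: 11  8 15  5
14 13  6  7
12  1  0  9
 3  2 10  4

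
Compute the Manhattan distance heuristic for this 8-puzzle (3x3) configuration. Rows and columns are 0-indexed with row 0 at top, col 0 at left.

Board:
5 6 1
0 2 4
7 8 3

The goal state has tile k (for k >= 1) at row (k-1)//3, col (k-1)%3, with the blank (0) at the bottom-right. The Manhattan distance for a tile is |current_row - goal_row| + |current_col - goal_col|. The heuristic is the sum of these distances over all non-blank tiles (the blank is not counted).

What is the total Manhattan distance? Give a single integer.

Tile 5: (0,0)->(1,1) = 2
Tile 6: (0,1)->(1,2) = 2
Tile 1: (0,2)->(0,0) = 2
Tile 2: (1,1)->(0,1) = 1
Tile 4: (1,2)->(1,0) = 2
Tile 7: (2,0)->(2,0) = 0
Tile 8: (2,1)->(2,1) = 0
Tile 3: (2,2)->(0,2) = 2
Sum: 2 + 2 + 2 + 1 + 2 + 0 + 0 + 2 = 11

Answer: 11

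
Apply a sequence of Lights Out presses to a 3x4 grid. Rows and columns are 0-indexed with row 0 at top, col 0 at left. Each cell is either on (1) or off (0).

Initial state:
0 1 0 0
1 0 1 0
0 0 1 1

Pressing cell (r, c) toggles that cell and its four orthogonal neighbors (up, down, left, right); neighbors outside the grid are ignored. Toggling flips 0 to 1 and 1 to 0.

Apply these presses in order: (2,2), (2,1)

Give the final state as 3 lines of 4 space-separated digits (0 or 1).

Answer: 0 1 0 0
1 1 0 0
1 0 1 0

Derivation:
After press 1 at (2,2):
0 1 0 0
1 0 0 0
0 1 0 0

After press 2 at (2,1):
0 1 0 0
1 1 0 0
1 0 1 0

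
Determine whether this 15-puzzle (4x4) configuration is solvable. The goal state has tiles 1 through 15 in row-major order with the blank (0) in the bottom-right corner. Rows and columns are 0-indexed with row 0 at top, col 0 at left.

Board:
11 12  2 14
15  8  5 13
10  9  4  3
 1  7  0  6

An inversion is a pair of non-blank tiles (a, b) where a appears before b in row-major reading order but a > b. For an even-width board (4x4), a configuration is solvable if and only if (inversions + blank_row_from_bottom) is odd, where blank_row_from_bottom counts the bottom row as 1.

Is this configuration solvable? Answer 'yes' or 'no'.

Inversions: 72
Blank is in row 3 (0-indexed from top), which is row 1 counting from the bottom (bottom = 1).
72 + 1 = 73, which is odd, so the puzzle is solvable.

Answer: yes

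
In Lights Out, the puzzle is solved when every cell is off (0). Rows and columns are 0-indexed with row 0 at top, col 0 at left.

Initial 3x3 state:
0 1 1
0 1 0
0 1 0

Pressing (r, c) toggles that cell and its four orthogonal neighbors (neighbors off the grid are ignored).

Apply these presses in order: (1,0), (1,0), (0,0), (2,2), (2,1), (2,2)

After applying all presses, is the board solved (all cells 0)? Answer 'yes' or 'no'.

Answer: no

Derivation:
After press 1 at (1,0):
1 1 1
1 0 0
1 1 0

After press 2 at (1,0):
0 1 1
0 1 0
0 1 0

After press 3 at (0,0):
1 0 1
1 1 0
0 1 0

After press 4 at (2,2):
1 0 1
1 1 1
0 0 1

After press 5 at (2,1):
1 0 1
1 0 1
1 1 0

After press 6 at (2,2):
1 0 1
1 0 0
1 0 1

Lights still on: 5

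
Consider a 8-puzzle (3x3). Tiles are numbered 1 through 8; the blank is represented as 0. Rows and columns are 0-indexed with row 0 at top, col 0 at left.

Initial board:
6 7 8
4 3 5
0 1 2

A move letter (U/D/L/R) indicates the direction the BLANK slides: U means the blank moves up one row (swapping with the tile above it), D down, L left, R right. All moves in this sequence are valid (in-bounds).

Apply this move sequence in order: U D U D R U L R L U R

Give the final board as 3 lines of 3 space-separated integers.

Answer: 7 0 8
6 4 5
1 3 2

Derivation:
After move 1 (U):
6 7 8
0 3 5
4 1 2

After move 2 (D):
6 7 8
4 3 5
0 1 2

After move 3 (U):
6 7 8
0 3 5
4 1 2

After move 4 (D):
6 7 8
4 3 5
0 1 2

After move 5 (R):
6 7 8
4 3 5
1 0 2

After move 6 (U):
6 7 8
4 0 5
1 3 2

After move 7 (L):
6 7 8
0 4 5
1 3 2

After move 8 (R):
6 7 8
4 0 5
1 3 2

After move 9 (L):
6 7 8
0 4 5
1 3 2

After move 10 (U):
0 7 8
6 4 5
1 3 2

After move 11 (R):
7 0 8
6 4 5
1 3 2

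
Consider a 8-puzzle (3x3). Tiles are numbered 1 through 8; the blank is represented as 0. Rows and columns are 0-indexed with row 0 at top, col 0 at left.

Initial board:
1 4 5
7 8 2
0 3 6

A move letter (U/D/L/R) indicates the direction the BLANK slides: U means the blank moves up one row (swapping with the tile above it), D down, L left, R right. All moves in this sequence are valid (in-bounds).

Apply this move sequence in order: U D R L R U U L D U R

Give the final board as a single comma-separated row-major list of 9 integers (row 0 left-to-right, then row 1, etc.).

Answer: 1, 0, 5, 7, 4, 2, 3, 8, 6

Derivation:
After move 1 (U):
1 4 5
0 8 2
7 3 6

After move 2 (D):
1 4 5
7 8 2
0 3 6

After move 3 (R):
1 4 5
7 8 2
3 0 6

After move 4 (L):
1 4 5
7 8 2
0 3 6

After move 5 (R):
1 4 5
7 8 2
3 0 6

After move 6 (U):
1 4 5
7 0 2
3 8 6

After move 7 (U):
1 0 5
7 4 2
3 8 6

After move 8 (L):
0 1 5
7 4 2
3 8 6

After move 9 (D):
7 1 5
0 4 2
3 8 6

After move 10 (U):
0 1 5
7 4 2
3 8 6

After move 11 (R):
1 0 5
7 4 2
3 8 6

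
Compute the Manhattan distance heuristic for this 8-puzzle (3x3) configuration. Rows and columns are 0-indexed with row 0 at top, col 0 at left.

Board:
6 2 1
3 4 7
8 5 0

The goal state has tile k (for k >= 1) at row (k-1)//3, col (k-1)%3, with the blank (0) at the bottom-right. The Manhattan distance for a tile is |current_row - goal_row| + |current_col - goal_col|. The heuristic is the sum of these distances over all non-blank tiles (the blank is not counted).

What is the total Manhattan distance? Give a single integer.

Answer: 14

Derivation:
Tile 6: at (0,0), goal (1,2), distance |0-1|+|0-2| = 3
Tile 2: at (0,1), goal (0,1), distance |0-0|+|1-1| = 0
Tile 1: at (0,2), goal (0,0), distance |0-0|+|2-0| = 2
Tile 3: at (1,0), goal (0,2), distance |1-0|+|0-2| = 3
Tile 4: at (1,1), goal (1,0), distance |1-1|+|1-0| = 1
Tile 7: at (1,2), goal (2,0), distance |1-2|+|2-0| = 3
Tile 8: at (2,0), goal (2,1), distance |2-2|+|0-1| = 1
Tile 5: at (2,1), goal (1,1), distance |2-1|+|1-1| = 1
Sum: 3 + 0 + 2 + 3 + 1 + 3 + 1 + 1 = 14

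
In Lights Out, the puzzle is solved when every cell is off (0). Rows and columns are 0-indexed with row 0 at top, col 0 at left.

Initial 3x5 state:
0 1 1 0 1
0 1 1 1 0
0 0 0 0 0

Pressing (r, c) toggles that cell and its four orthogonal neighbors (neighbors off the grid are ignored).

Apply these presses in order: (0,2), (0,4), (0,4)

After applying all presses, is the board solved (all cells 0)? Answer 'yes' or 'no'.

Answer: no

Derivation:
After press 1 at (0,2):
0 0 0 1 1
0 1 0 1 0
0 0 0 0 0

After press 2 at (0,4):
0 0 0 0 0
0 1 0 1 1
0 0 0 0 0

After press 3 at (0,4):
0 0 0 1 1
0 1 0 1 0
0 0 0 0 0

Lights still on: 4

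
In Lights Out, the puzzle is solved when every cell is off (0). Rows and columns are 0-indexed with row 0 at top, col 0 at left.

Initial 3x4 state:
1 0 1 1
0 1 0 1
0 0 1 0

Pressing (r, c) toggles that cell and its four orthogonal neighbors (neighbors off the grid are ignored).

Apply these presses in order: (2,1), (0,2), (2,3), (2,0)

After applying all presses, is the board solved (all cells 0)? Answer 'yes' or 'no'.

Answer: no

Derivation:
After press 1 at (2,1):
1 0 1 1
0 0 0 1
1 1 0 0

After press 2 at (0,2):
1 1 0 0
0 0 1 1
1 1 0 0

After press 3 at (2,3):
1 1 0 0
0 0 1 0
1 1 1 1

After press 4 at (2,0):
1 1 0 0
1 0 1 0
0 0 1 1

Lights still on: 6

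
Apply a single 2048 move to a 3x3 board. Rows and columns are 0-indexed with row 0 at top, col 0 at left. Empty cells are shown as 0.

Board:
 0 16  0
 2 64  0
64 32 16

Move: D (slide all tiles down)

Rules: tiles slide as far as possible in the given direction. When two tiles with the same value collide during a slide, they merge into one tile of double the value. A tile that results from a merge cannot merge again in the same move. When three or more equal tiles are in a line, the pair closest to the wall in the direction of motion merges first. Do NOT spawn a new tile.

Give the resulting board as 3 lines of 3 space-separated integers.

Slide down:
col 0: [0, 2, 64] -> [0, 2, 64]
col 1: [16, 64, 32] -> [16, 64, 32]
col 2: [0, 0, 16] -> [0, 0, 16]

Answer:  0 16  0
 2 64  0
64 32 16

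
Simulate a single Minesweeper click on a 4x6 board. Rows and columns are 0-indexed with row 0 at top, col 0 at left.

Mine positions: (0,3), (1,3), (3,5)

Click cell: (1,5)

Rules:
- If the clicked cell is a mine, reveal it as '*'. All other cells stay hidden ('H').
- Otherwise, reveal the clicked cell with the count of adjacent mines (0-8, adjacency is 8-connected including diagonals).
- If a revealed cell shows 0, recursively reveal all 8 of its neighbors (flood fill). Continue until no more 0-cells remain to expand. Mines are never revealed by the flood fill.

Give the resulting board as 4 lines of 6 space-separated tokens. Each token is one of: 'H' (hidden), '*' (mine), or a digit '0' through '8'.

H H H H 2 0
H H H H 2 0
H H H H 2 1
H H H H H H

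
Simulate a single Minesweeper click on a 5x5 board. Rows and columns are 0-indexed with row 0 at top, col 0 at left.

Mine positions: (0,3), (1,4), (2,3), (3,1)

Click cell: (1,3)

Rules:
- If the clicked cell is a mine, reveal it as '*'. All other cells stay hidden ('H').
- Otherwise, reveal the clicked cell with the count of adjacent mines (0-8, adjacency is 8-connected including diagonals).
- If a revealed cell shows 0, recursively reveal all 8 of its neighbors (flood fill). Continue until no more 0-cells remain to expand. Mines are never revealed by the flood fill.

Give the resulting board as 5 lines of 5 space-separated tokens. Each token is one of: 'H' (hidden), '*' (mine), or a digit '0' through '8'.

H H H H H
H H H 3 H
H H H H H
H H H H H
H H H H H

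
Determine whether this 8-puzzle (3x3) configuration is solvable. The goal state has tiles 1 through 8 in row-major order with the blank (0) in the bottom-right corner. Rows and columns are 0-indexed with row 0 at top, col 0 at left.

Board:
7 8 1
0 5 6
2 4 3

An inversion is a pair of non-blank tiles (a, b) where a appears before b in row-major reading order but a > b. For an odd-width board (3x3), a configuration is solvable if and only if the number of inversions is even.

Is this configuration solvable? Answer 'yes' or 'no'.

Answer: no

Derivation:
Inversions (pairs i<j in row-major order where tile[i] > tile[j] > 0): 19
19 is odd, so the puzzle is not solvable.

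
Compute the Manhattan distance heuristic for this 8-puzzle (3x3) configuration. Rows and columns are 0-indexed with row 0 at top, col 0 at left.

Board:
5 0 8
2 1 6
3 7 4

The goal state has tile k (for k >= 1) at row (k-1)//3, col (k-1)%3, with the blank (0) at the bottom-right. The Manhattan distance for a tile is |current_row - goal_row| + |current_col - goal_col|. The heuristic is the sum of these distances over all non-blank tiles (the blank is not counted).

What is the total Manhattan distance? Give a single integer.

Tile 5: (0,0)->(1,1) = 2
Tile 8: (0,2)->(2,1) = 3
Tile 2: (1,0)->(0,1) = 2
Tile 1: (1,1)->(0,0) = 2
Tile 6: (1,2)->(1,2) = 0
Tile 3: (2,0)->(0,2) = 4
Tile 7: (2,1)->(2,0) = 1
Tile 4: (2,2)->(1,0) = 3
Sum: 2 + 3 + 2 + 2 + 0 + 4 + 1 + 3 = 17

Answer: 17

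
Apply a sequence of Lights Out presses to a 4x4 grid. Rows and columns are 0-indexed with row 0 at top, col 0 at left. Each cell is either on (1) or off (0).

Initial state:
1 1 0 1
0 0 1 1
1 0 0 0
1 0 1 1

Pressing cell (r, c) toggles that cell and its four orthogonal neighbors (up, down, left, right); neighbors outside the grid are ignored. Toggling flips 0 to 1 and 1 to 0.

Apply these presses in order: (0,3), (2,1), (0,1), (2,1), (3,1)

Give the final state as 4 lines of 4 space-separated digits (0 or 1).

Answer: 0 0 0 0
0 1 1 0
1 1 0 0
0 1 0 1

Derivation:
After press 1 at (0,3):
1 1 1 0
0 0 1 0
1 0 0 0
1 0 1 1

After press 2 at (2,1):
1 1 1 0
0 1 1 0
0 1 1 0
1 1 1 1

After press 3 at (0,1):
0 0 0 0
0 0 1 0
0 1 1 0
1 1 1 1

After press 4 at (2,1):
0 0 0 0
0 1 1 0
1 0 0 0
1 0 1 1

After press 5 at (3,1):
0 0 0 0
0 1 1 0
1 1 0 0
0 1 0 1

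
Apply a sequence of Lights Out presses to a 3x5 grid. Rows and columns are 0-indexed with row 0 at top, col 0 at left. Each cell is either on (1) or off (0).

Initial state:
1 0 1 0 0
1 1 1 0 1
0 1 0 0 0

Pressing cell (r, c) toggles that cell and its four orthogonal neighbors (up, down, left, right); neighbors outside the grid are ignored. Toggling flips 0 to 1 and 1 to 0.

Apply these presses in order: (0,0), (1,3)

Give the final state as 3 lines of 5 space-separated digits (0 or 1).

After press 1 at (0,0):
0 1 1 0 0
0 1 1 0 1
0 1 0 0 0

After press 2 at (1,3):
0 1 1 1 0
0 1 0 1 0
0 1 0 1 0

Answer: 0 1 1 1 0
0 1 0 1 0
0 1 0 1 0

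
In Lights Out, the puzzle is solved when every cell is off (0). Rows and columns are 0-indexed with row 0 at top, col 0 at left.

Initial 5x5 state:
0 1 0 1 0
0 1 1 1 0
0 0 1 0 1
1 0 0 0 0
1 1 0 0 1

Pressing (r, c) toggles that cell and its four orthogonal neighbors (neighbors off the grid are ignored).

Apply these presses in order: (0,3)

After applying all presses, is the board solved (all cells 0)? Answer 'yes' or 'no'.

After press 1 at (0,3):
0 1 1 0 1
0 1 1 0 0
0 0 1 0 1
1 0 0 0 0
1 1 0 0 1

Lights still on: 11

Answer: no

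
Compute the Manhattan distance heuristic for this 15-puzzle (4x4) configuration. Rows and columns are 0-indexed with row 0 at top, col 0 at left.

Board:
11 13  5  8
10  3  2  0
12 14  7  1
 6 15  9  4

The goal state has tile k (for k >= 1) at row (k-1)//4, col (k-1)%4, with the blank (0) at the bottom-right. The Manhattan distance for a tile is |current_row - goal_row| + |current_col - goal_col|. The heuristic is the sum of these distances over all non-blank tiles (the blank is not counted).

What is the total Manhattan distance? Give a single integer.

Tile 11: (0,0)->(2,2) = 4
Tile 13: (0,1)->(3,0) = 4
Tile 5: (0,2)->(1,0) = 3
Tile 8: (0,3)->(1,3) = 1
Tile 10: (1,0)->(2,1) = 2
Tile 3: (1,1)->(0,2) = 2
Tile 2: (1,2)->(0,1) = 2
Tile 12: (2,0)->(2,3) = 3
Tile 14: (2,1)->(3,1) = 1
Tile 7: (2,2)->(1,2) = 1
Tile 1: (2,3)->(0,0) = 5
Tile 6: (3,0)->(1,1) = 3
Tile 15: (3,1)->(3,2) = 1
Tile 9: (3,2)->(2,0) = 3
Tile 4: (3,3)->(0,3) = 3
Sum: 4 + 4 + 3 + 1 + 2 + 2 + 2 + 3 + 1 + 1 + 5 + 3 + 1 + 3 + 3 = 38

Answer: 38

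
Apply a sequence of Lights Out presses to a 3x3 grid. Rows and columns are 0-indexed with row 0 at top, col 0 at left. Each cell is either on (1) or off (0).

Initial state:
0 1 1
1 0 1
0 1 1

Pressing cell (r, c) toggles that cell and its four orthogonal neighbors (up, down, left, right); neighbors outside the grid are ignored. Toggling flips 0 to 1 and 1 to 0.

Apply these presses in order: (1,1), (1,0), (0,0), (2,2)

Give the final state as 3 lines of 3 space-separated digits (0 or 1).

Answer: 0 1 1
0 0 1
1 1 0

Derivation:
After press 1 at (1,1):
0 0 1
0 1 0
0 0 1

After press 2 at (1,0):
1 0 1
1 0 0
1 0 1

After press 3 at (0,0):
0 1 1
0 0 0
1 0 1

After press 4 at (2,2):
0 1 1
0 0 1
1 1 0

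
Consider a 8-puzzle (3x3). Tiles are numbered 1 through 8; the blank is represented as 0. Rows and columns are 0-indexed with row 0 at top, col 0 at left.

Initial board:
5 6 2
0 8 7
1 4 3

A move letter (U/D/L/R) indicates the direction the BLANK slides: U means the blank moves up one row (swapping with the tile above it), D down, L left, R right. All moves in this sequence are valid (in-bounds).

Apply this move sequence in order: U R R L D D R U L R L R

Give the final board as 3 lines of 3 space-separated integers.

Answer: 6 8 2
5 4 0
1 3 7

Derivation:
After move 1 (U):
0 6 2
5 8 7
1 4 3

After move 2 (R):
6 0 2
5 8 7
1 4 3

After move 3 (R):
6 2 0
5 8 7
1 4 3

After move 4 (L):
6 0 2
5 8 7
1 4 3

After move 5 (D):
6 8 2
5 0 7
1 4 3

After move 6 (D):
6 8 2
5 4 7
1 0 3

After move 7 (R):
6 8 2
5 4 7
1 3 0

After move 8 (U):
6 8 2
5 4 0
1 3 7

After move 9 (L):
6 8 2
5 0 4
1 3 7

After move 10 (R):
6 8 2
5 4 0
1 3 7

After move 11 (L):
6 8 2
5 0 4
1 3 7

After move 12 (R):
6 8 2
5 4 0
1 3 7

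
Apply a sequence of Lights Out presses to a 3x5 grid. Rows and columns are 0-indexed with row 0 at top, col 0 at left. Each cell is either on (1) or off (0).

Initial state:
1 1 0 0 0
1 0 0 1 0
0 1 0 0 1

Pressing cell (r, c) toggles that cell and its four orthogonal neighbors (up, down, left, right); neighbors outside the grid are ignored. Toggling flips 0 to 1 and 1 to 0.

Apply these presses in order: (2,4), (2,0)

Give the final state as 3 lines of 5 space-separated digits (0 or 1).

After press 1 at (2,4):
1 1 0 0 0
1 0 0 1 1
0 1 0 1 0

After press 2 at (2,0):
1 1 0 0 0
0 0 0 1 1
1 0 0 1 0

Answer: 1 1 0 0 0
0 0 0 1 1
1 0 0 1 0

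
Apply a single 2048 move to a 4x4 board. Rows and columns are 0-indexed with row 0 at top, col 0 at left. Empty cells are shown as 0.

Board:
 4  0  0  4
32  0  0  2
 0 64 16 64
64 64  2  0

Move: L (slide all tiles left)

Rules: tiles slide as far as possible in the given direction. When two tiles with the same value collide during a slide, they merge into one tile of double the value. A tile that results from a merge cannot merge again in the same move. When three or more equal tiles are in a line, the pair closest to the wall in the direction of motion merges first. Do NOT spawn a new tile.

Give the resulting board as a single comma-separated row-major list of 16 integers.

Slide left:
row 0: [4, 0, 0, 4] -> [8, 0, 0, 0]
row 1: [32, 0, 0, 2] -> [32, 2, 0, 0]
row 2: [0, 64, 16, 64] -> [64, 16, 64, 0]
row 3: [64, 64, 2, 0] -> [128, 2, 0, 0]

Answer: 8, 0, 0, 0, 32, 2, 0, 0, 64, 16, 64, 0, 128, 2, 0, 0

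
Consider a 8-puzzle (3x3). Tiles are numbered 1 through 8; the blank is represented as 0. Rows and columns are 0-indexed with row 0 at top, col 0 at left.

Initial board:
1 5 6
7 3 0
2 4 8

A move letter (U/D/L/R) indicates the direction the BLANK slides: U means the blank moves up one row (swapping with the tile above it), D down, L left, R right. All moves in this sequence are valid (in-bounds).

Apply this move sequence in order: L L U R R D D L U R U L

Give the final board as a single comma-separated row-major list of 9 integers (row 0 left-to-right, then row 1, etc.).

Answer: 5, 0, 6, 1, 8, 3, 2, 7, 4

Derivation:
After move 1 (L):
1 5 6
7 0 3
2 4 8

After move 2 (L):
1 5 6
0 7 3
2 4 8

After move 3 (U):
0 5 6
1 7 3
2 4 8

After move 4 (R):
5 0 6
1 7 3
2 4 8

After move 5 (R):
5 6 0
1 7 3
2 4 8

After move 6 (D):
5 6 3
1 7 0
2 4 8

After move 7 (D):
5 6 3
1 7 8
2 4 0

After move 8 (L):
5 6 3
1 7 8
2 0 4

After move 9 (U):
5 6 3
1 0 8
2 7 4

After move 10 (R):
5 6 3
1 8 0
2 7 4

After move 11 (U):
5 6 0
1 8 3
2 7 4

After move 12 (L):
5 0 6
1 8 3
2 7 4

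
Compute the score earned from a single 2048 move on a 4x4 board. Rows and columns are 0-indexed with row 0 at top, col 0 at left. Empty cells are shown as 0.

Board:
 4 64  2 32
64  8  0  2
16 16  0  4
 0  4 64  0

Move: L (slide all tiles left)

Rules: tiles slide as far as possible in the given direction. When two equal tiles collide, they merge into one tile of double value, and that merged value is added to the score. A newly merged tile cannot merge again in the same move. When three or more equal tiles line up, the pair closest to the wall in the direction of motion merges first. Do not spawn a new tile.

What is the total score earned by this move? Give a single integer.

Answer: 32

Derivation:
Slide left:
row 0: [4, 64, 2, 32] -> [4, 64, 2, 32]  score +0 (running 0)
row 1: [64, 8, 0, 2] -> [64, 8, 2, 0]  score +0 (running 0)
row 2: [16, 16, 0, 4] -> [32, 4, 0, 0]  score +32 (running 32)
row 3: [0, 4, 64, 0] -> [4, 64, 0, 0]  score +0 (running 32)
Board after move:
 4 64  2 32
64  8  2  0
32  4  0  0
 4 64  0  0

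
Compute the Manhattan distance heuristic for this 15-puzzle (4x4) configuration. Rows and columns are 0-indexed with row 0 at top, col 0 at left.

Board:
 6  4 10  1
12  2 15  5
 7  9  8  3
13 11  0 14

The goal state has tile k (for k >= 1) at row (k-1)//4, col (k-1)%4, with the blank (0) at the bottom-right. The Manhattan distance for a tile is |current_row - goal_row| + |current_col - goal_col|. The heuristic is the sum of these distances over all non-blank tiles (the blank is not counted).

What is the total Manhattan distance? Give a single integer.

Tile 6: (0,0)->(1,1) = 2
Tile 4: (0,1)->(0,3) = 2
Tile 10: (0,2)->(2,1) = 3
Tile 1: (0,3)->(0,0) = 3
Tile 12: (1,0)->(2,3) = 4
Tile 2: (1,1)->(0,1) = 1
Tile 15: (1,2)->(3,2) = 2
Tile 5: (1,3)->(1,0) = 3
Tile 7: (2,0)->(1,2) = 3
Tile 9: (2,1)->(2,0) = 1
Tile 8: (2,2)->(1,3) = 2
Tile 3: (2,3)->(0,2) = 3
Tile 13: (3,0)->(3,0) = 0
Tile 11: (3,1)->(2,2) = 2
Tile 14: (3,3)->(3,1) = 2
Sum: 2 + 2 + 3 + 3 + 4 + 1 + 2 + 3 + 3 + 1 + 2 + 3 + 0 + 2 + 2 = 33

Answer: 33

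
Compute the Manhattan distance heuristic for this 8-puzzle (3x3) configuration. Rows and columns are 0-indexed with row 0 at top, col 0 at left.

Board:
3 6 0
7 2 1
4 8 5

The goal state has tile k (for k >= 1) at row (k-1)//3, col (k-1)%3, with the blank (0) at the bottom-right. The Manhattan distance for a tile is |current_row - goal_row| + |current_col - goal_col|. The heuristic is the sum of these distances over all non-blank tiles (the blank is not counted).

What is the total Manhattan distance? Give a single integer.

Answer: 12

Derivation:
Tile 3: (0,0)->(0,2) = 2
Tile 6: (0,1)->(1,2) = 2
Tile 7: (1,0)->(2,0) = 1
Tile 2: (1,1)->(0,1) = 1
Tile 1: (1,2)->(0,0) = 3
Tile 4: (2,0)->(1,0) = 1
Tile 8: (2,1)->(2,1) = 0
Tile 5: (2,2)->(1,1) = 2
Sum: 2 + 2 + 1 + 1 + 3 + 1 + 0 + 2 = 12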